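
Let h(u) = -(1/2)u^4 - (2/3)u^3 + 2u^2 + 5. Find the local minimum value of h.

h'(u) = -2u^3 - 2u^2 + 4u = 0 at u = -2, 0, 1.
h''(u) = -6u^2 - 4u + 4. h''(-2) = -12 < 0 ⇒ local maximum; h''(0) = 4 > 0 ⇒ local minimum; h''(1) = -6 < 0 ⇒ local maximum.
So the local minimum value is h(0) = 5.

5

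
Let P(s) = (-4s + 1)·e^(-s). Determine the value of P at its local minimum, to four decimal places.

-1.1460

Differentiating with the product rule gives P'(s) = (4s - 5)·e^(-s). Since e^(-s) > 0, the only critical point is s = 5/4.
P''(5/4) has the same sign as 4 > 0, so this is a local minimum.
P(5/4) = (-4)·e^(-5/4) ≈ -1.1460.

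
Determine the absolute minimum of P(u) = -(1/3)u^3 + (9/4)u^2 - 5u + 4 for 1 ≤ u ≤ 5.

P'(u) = -u^2 + (9/2)u - 5, which vanishes at u = 2 and u = 5/2.
Compare values at every candidate in [1, 5]: P(1) = 11/12; P(2) = 1/3; P(5/2) = 17/48; P(5) = -77/12.
The minimum over the interval is -77/12, attained at u = 5.

-77/12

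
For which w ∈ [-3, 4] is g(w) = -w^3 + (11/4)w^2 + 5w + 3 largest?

-3

g'(w) = -3w^2 + (11/2)w + 5, which vanishes at w = -2/3 and w = 5/2.
Compare values at every candidate in [-3, 4]: g(-3) = 159/4,  g(-2/3) = 32/27,  g(5/2) = 273/16,  g(4) = 3.
So the maximum is g(-3) = 159/4.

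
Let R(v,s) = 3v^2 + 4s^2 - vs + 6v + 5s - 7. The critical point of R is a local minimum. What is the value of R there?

-578/47

∂R/∂v = 6v - s + 6 = 0 and ∂R/∂s = -v + 8s + 5 = 0, so (v, s) = (-53/47, -36/47).
The Hessian has R_{vv} = 6, R_{ss} = 8, R_{vs} = -1, giving D = 47 > 0 with R_{vv} > 0, so the point is a local minimum.
R(-53/47, -36/47) = -578/47.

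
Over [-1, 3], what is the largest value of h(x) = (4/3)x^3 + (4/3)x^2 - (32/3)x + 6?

22

The derivative is 4x^2 + (8/3)x - 32/3, whose only zero in [-1, 3] is x = 4/3.
Evaluating at the critical points and endpoints: h(-1) = 50/3, h(4/3) = -218/81, h(3) = 22.
The maximum over the interval is 22, attained at x = 3.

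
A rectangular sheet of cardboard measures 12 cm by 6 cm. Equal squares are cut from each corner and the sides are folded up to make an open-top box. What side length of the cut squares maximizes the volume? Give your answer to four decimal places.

1.2679

With cut size x, the volume is V(x) = x(12 − 2x)(6 − 2x) for 0 < x < 3.
V'(x) = 12x^2 − 72x + 72. Setting V'(x) = 0 gives x ≈ 1.2679 (the root in (0, 3)).
V''(x) = 24x − 72 is negative there, so this is the maximum; V ≈ 41.5692.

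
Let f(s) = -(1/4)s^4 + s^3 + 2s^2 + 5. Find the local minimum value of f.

5

f'(s) = -s^3 + 3s^2 + 4s. Setting f'(s) = 0 gives s ∈ {-1, 0, 4}.
f''(s) = -3s^2 + 6s + 4. f''(-1) = -5 < 0 ⇒ local maximum; f''(0) = 4 > 0 ⇒ local minimum; f''(4) = -20 < 0 ⇒ local maximum.
Thus f has its local minimum at s = 0, with value 5.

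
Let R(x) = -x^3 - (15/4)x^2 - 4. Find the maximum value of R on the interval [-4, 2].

0

Differentiating, R'(x) = -3x^2 - (15/2)x; which vanishes at x = -5/2 and x = 0.
Compare values at every candidate in [-4, 2]: R(-4) = 0, R(-5/2) = -189/16, R(0) = -4, R(2) = -27.
So the maximum is R(-4) = 0.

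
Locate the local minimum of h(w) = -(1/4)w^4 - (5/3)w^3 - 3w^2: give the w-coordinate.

Critical points: h'(w) = -w^3 - 5w^2 - 6w vanishes at w = -3, -2, 0.
Since h''(w) = -3w^2 - 10w - 6, we get h''(-3) = -3 < 0 ⇒ local maximum; h''(-2) = 2 > 0 ⇒ local minimum; h''(0) = -6 < 0 ⇒ local maximum.
Thus h has its local minimum at w = -2, with value -8/3.

-2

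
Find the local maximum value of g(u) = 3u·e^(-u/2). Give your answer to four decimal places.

Differentiating with the product rule gives g'(u) = (-(3/2)u + 3)·e^(-u/2). Since e^(-u/2) > 0, the only critical point is u = 2.
g''(2) has the same sign as -3/2 < 0, so this is a local maximum.
g(2) = (6)·e^(-1) ≈ 2.2073.

2.2073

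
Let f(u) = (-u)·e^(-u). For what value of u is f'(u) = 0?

1

By the product rule, f'(u) = (u - 1)·e^(-u). Since e^(-u) > 0, the only critical point is u = 1.
f''(1) has the same sign as 1 > 0, so this is a local minimum.
f(1) = (-1)·e^(-1) ≈ -0.3679.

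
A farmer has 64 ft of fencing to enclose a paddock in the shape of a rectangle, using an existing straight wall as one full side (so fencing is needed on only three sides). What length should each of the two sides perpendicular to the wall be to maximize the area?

Let the sides perpendicular to the wall have length x and the parallel side y, so 2x + y = 64 and the area is A = xy = x(64 − 2x).
A'(x) = 64 − 4x = 0 gives x = 16, and A''(x) = −4 < 0 confirms a maximum.
Then y = 64 − 2·16 = 32 and A = 512.

16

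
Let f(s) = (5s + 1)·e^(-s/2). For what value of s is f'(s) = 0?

By the product rule, f'(s) = (-(5/2)s + 9/2)·e^(-s/2). Since e^(-s/2) > 0, the only critical point is s = 9/5.
f''(9/5) has the same sign as -5/2 < 0, so this is a local maximum.
f(9/5) = (10)·e^(-9/10) ≈ 4.0657.

9/5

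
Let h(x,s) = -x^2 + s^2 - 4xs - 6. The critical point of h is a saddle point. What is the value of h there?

-6

∂h/∂x = -2x - 4s = 0 and ∂h/∂s = -4x + 2s = 0, so (x, s) = (0, 0).
The Hessian has h_{xx} = -2, h_{ss} = 2, h_{xs} = -4, giving D = -20 < 0, so the point is a saddle point.
h(0, 0) = -6.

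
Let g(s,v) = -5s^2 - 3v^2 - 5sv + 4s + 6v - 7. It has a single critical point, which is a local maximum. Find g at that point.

-137/35

∂g/∂s = -10s - 5v + 4 = 0 and ∂g/∂v = -5s - 6v + 6 = 0, so (s, v) = (-6/35, 8/7).
The Hessian has g_{ss} = -10, g_{vv} = -6, g_{sv} = -5, giving D = 35 > 0 with g_{ss} < 0, so the point is a local maximum.
g(-6/35, 8/7) = -137/35.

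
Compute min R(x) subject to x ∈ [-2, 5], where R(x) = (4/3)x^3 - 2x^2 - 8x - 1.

-43/3

The derivative is 4x^2 - 4x - 8, which vanishes at x = -1 and x = 2.
Evaluating at the critical points and endpoints: R(-2) = -11/3,  R(-1) = 11/3,  R(2) = -43/3,  R(5) = 227/3.
The minimum over the interval is -43/3, attained at x = 2.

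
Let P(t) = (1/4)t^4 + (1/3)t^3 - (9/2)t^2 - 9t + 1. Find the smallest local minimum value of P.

P'(t) = t^3 + t^2 - 9t - 9 = 0 at t = -3, -1, 3.
Second-derivative test with P''(t) = 3t^2 + 2t - 9: P''(-3) = 12 > 0 ⇒ local minimum; P''(-1) = -8 < 0 ⇒ local maximum; P''(3) = 24 > 0 ⇒ local minimum.
The smallest local minimum is P(3) = -149/4.

-149/4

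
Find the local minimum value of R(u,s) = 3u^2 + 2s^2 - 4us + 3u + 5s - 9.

∂R/∂u = 6u - 4s + 3 = 0 and ∂R/∂s = -4u + 4s + 5 = 0, so (u, s) = (-4, -21/4).
The Hessian has R_{uu} = 6, R_{ss} = 4, R_{us} = -4, giving D = 8 > 0 with R_{uu} > 0, so the point is a local minimum.
R(-4, -21/4) = -225/8.

-225/8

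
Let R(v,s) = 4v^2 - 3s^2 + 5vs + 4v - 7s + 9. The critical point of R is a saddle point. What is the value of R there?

945/73

∂R/∂v = 8v + 5s + 4 = 0 and ∂R/∂s = 5v - 6s - 7 = 0, so (v, s) = (11/73, -76/73).
The Hessian has R_{vv} = 8, R_{ss} = -6, R_{vs} = 5, giving D = -73 < 0, so the point is a saddle point.
R(11/73, -76/73) = 945/73.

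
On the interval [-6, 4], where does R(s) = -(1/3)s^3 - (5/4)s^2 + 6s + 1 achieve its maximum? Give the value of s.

3/2

The derivative is -s^2 - (5/2)s + 6, which vanishes at s = -4 and s = 3/2.
Compare values at every candidate in [-6, 4]: R(-6) = -8,  R(-4) = -65/3,  R(3/2) = 97/16,  R(4) = -49/3.
So the maximum is R(3/2) = 97/16.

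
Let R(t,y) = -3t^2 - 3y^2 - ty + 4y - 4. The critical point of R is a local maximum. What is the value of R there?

-92/35

∂R/∂t = -6t - y = 0 and ∂R/∂y = -t - 6y + 4 = 0, so (t, y) = (-4/35, 24/35).
The Hessian has R_{tt} = -6, R_{yy} = -6, R_{ty} = -1, giving D = 35 > 0 with R_{tt} < 0, so the point is a local maximum.
R(-4/35, 24/35) = -92/35.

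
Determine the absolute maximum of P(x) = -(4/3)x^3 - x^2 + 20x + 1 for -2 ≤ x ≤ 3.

Differentiating, P'(x) = -4x^2 - 2x + 20; whose only zero in [-2, 3] is x = 2.
Compare values at every candidate in [-2, 3]: P(-2) = -97/3,  P(2) = 79/3,  P(3) = 16.
Hence the absolute maximum is 79/3 at x = 2.

79/3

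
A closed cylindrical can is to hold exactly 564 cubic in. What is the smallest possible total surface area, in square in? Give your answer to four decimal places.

With radius r and height h, πr²h = 564 so h = 564/(πr²), and S(r) = 2πr² + 2πrh = 2πr² + 2·564/r.
S'(r) = 4πr − 2·564/r² = 0 ⇒ r³ = 564/(2π), so r ≈ 4.4775 and h = 2r ≈ 8.9549.
S''(r) = 4π + 4·564/r³ > 0, so this is the minimum; S ≈ 377.8916.

377.8916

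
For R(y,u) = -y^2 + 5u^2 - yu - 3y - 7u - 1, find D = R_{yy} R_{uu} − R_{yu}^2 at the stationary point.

∂R/∂y = -2y - u - 3 = 0 and ∂R/∂u = -y + 10u - 7 = 0, so (y, u) = (-37/21, 11/21).
The Hessian has R_{yy} = -2, R_{uu} = 10, R_{yu} = -1, giving D = -21 < 0, so the point is a saddle point.
D = (-2)·(10) − (-1)^2 = -21.

-21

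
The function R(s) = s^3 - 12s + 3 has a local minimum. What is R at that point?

-13

R'(s) = 3s^2 - 12. Setting R'(s) = 0 gives s ∈ {-2, 2}.
R''(s) = 6s. R''(-2) = -12 < 0 ⇒ local maximum; R''(2) = 12 > 0 ⇒ local minimum.
So the local minimum value is R(2) = -13.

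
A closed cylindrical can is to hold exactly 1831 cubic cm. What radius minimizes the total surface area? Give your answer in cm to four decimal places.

With radius r and height h, πr²h = 1831 so h = 1831/(πr²), and S(r) = 2πr² + 2πrh = 2πr² + 2·1831/r.
S'(r) = 4πr − 2·1831/r² = 0 ⇒ r³ = 1831/(2π), so r ≈ 6.6298 and h = 2r ≈ 13.2597.
S''(r) = 4π + 4·1831/r³ > 0, so this is the minimum; S ≈ 828.5272.

6.6298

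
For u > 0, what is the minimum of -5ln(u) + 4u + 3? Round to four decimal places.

6.8843

f'(u) = -5/u + 4 = 0 gives u = 5/4.
f''(u) = 5/u², which is positive for u > 0, so this is a local minimum.
f(5/4) = -5·ln(5/4) + 5 + 3 ≈ 6.8843.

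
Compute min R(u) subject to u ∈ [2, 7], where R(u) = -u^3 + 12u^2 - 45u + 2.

-68

Differentiating, R'(u) = -3u^2 + 24u - 45; which vanishes at u = 3 and u = 5.
Evaluating at the critical points and endpoints: R(2) = -48,  R(3) = -52,  R(5) = -48,  R(7) = -68.
So the minimum is R(7) = -68.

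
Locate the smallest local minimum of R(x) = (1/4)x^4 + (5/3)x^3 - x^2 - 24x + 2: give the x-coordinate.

2

R'(x) = x^3 + 5x^2 - 2x - 24 = 0 at x = -4, -3, 2.
Since R''(x) = 3x^2 + 10x - 2, we get R''(-4) = 6 > 0 ⇒ local minimum; R''(-3) = -5 < 0 ⇒ local maximum; R''(2) = 30 > 0 ⇒ local minimum.
Thus R has its smallest local minimum at x = 2, with value -98/3.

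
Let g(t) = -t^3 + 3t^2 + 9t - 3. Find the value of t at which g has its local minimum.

-1

g'(t) = -3t^2 + 6t + 9. Setting g'(t) = 0 gives t ∈ {-1, 3}.
Since g''(t) = -6t + 6, we get g''(-1) = 12 > 0 ⇒ local minimum; g''(3) = -12 < 0 ⇒ local maximum.
Thus g has its local minimum at t = -1, with value -8.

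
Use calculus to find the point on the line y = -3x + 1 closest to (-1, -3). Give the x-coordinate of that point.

Minimize D(x)^2 = (x + 1)^2 + (-3x + 4)^2.
d/dx[D^2] = 2(x + 1) + 2·(-3)·(-3x + 4) = 0 ⇒ x = 11/10.
Then y = -23/10 and the distance is √(49/10) ≈ 2.2136.

11/10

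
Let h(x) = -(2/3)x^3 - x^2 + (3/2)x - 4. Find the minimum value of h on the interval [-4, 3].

-53/2

Differentiating, h'(x) = -2x^2 - 2x + 3/2; which vanishes at x = -3/2 and x = 1/2.
Compare values at every candidate in [-4, 3]: h(-4) = 50/3, h(-3/2) = -25/4, h(1/2) = -43/12, h(3) = -53/2.
Hence the absolute minimum is -53/2 at x = 3.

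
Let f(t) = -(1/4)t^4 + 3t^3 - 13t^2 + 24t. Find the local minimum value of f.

f'(t) = -t^3 + 9t^2 - 26t + 24. Setting f'(t) = 0 gives t ∈ {2, 3, 4}.
f''(t) = -3t^2 + 18t - 26. f''(2) = -2 < 0 ⇒ local maximum; f''(3) = 1 > 0 ⇒ local minimum; f''(4) = -2 < 0 ⇒ local maximum.
Thus f has its local minimum at t = 3, with value 63/4.

63/4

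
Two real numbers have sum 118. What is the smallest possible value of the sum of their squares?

6962

With a + b = 118, a^2 + b^2 = a^2 + (118 − a)^2.
The derivative 2a − 2(118 − a) = 4a − 236 vanishes at a = 59; second derivative 4 > 0, a minimum.
The minimum is 2·(59)^2 = 6962.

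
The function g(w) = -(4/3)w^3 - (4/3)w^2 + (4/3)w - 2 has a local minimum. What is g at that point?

-10/3

g'(w) = -4w^2 - (8/3)w + 4/3 = 0 at w = -1, 1/3.
Since g''(w) = -8w - 8/3, we get g''(-1) = 16/3 > 0 ⇒ local minimum; g''(1/3) = -16/3 < 0 ⇒ local maximum.
The local minimum is g(-1) = -10/3.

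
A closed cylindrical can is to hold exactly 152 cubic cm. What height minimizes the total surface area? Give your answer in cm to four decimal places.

5.7843

With radius r and height h, πr²h = 152 so h = 152/(πr²), and S(r) = 2πr² + 2πrh = 2πr² + 2·152/r.
S'(r) = 4πr − 2·152/r² = 0 ⇒ r³ = 152/(2π), so r ≈ 2.8922 and h = 2r ≈ 5.7843.
S''(r) = 4π + 4·152/r³ > 0, so this is the minimum; S ≈ 157.6680.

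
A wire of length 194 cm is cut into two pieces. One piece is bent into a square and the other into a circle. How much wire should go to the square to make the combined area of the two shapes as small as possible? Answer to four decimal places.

Let x be the length used for the square. Square side x/4; circle radius (194−x)/(2π).
A(x) = (x/4)² + π·((194−x)/(2π))² = x²/16 + (194−x)²/(4π) for 0 ≤ x ≤ 194. A'(x) = x/8 − (194−x)/(2π) = 0 gives x = 4·194/(π+4) ≈ 108.6592.
A'' = 1/8 + 1/(2π) > 0, so this gives the minimum combined area; x ≈ 108.6592 cm to the square.

108.6592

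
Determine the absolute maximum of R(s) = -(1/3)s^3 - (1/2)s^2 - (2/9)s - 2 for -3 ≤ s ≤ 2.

R'(s) = -s^2 - s - 2/9, which vanishes at s = -2/3 and s = -1/3.
Candidates: R(-3) = 19/6,  R(-2/3) = -160/81,  R(-1/3) = -319/162,  R(2) = -64/9.
Hence the absolute maximum is 19/6 at s = -3.

19/6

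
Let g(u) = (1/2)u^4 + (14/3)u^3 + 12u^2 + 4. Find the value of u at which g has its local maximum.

-3

Critical points: g'(u) = 2u^3 + 14u^2 + 24u vanishes at u = -4, -3, 0.
Since g''(u) = 6u^2 + 28u + 24, we get g''(-4) = 8 > 0 ⇒ local minimum; g''(-3) = -6 < 0 ⇒ local maximum; g''(0) = 24 > 0 ⇒ local minimum.
Thus g has its local maximum at u = -3, with value 53/2.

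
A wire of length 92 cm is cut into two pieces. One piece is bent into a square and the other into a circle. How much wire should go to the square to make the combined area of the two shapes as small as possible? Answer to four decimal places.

51.5291

Let x be the length used for the square. Square side x/4; circle radius (92−x)/(2π).
A(x) = (x/4)² + π·((92−x)/(2π))² = x²/16 + (92−x)²/(4π) for 0 ≤ x ≤ 92. A'(x) = x/8 − (92−x)/(2π) = 0 gives x = 4·92/(π+4) ≈ 51.5291.
A'' = 1/8 + 1/(2π) > 0, so this gives the minimum combined area; x ≈ 51.5291 cm to the square.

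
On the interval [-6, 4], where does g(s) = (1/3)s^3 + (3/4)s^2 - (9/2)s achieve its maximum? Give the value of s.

4

The derivative is s^2 + (3/2)s - 9/2, which vanishes at s = -3 and s = 3/2.
Candidates: g(-6) = -18; g(-3) = 45/4; g(3/2) = -63/16; g(4) = 46/3.
Hence the absolute maximum is 46/3 at s = 4.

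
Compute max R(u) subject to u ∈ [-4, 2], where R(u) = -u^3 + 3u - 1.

R'(u) = -3u^2 + 3, which vanishes at u = -1 and u = 1.
Evaluating at the critical points and endpoints: R(-4) = 51,  R(-1) = -3,  R(1) = 1,  R(2) = -3.
The maximum over the interval is 51, attained at u = -4.

51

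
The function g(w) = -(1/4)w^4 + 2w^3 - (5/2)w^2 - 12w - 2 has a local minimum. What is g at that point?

g'(w) = -w^3 + 6w^2 - 5w - 12 = 0 at w = -1, 3, 4.
Second-derivative test with g''(w) = -3w^2 + 12w - 5: g''(-1) = -20 < 0 ⇒ local maximum; g''(3) = 4 > 0 ⇒ local minimum; g''(4) = -5 < 0 ⇒ local maximum.
Thus g has its local minimum at w = 3, with value -107/4.

-107/4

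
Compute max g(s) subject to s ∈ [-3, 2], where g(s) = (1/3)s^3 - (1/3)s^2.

4/3

Differentiating, g'(s) = s^2 - (2/3)s; which vanishes at s = 0 and s = 2/3.
Evaluating at the critical points and endpoints: g(-3) = -12, g(0) = 0, g(2/3) = -4/81, g(2) = 4/3.
Hence the absolute maximum is 4/3 at s = 2.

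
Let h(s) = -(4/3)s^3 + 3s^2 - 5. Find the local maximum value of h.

h'(s) = -4s^2 + 6s. Setting h'(s) = 0 gives s ∈ {0, 3/2}.
Second-derivative test with h''(s) = -8s + 6: h''(0) = 6 > 0 ⇒ local minimum; h''(3/2) = -6 < 0 ⇒ local maximum.
The local maximum is h(3/2) = -11/4.

-11/4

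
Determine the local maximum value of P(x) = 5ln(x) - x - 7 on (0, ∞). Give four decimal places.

-3.9528

P'(x) = 5/x − 1 = 0 gives x = 5.
P''(x) = -5/x², which is negative for x > 0, so this is a local maximum.
P(5) = 5·ln(5) - 5 - 7 ≈ -3.9528.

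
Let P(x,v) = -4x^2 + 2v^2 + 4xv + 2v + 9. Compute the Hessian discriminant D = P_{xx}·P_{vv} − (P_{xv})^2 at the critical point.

∂P/∂x = -8x + 4v = 0 and ∂P/∂v = 4x + 4v + 2 = 0, so (x, v) = (-1/6, -1/3).
The Hessian has P_{xx} = -8, P_{vv} = 4, P_{xv} = 4, giving D = -48 < 0, so the point is a saddle point.
D = (-8)·(4) − (4)^2 = -48.

-48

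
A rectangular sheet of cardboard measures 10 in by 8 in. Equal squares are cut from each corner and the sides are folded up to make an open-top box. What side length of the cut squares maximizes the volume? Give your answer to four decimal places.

With cut size x, the volume is V(x) = x(10 − 2x)(8 − 2x) for 0 < x < 4.
V'(x) = 12x^2 − 72x + 80. Setting V'(x) = 0 gives x ≈ 1.4725 (the root in (0, 4)).
V''(x) = 24x − 72 is negative there, so this is the maximum; V ≈ 52.5138.

1.4725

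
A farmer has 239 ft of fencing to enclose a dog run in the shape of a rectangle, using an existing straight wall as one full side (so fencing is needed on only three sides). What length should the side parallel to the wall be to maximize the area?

Let the sides perpendicular to the wall have length x and the parallel side y, so 2x + y = 239 and the area is A = xy = x(239 − 2x).
A'(x) = 239 − 4x = 0 gives x = 239/4, and A''(x) = −4 < 0 confirms a maximum.
Then y = 239 − 2·239/4 = 239/2 and A = 57121/8.

239/2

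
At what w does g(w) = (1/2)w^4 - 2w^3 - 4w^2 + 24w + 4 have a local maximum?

Critical points: g'(w) = 2w^3 - 6w^2 - 8w + 24 vanishes at w = -2, 2, 3.
Second-derivative test with g''(w) = 6w^2 - 12w - 8: g''(-2) = 40 > 0 ⇒ local minimum; g''(2) = -8 < 0 ⇒ local maximum; g''(3) = 10 > 0 ⇒ local minimum.
Thus g has its local maximum at w = 2, with value 28.

2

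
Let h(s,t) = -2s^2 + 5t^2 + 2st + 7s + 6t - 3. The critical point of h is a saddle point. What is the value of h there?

-43/44

∂h/∂s = -4s + 2t + 7 = 0 and ∂h/∂t = 2s + 10t + 6 = 0, so (s, t) = (29/22, -19/22).
The Hessian has h_{ss} = -4, h_{tt} = 10, h_{st} = 2, giving D = -44 < 0, so the point is a saddle point.
h(29/22, -19/22) = -43/44.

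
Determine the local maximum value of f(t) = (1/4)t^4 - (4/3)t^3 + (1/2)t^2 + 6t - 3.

13/3

f'(t) = t^3 - 4t^2 + t + 6 = 0 at t = -1, 2, 3.
Second-derivative test with f''(t) = 3t^2 - 8t + 1: f''(-1) = 12 > 0 ⇒ local minimum; f''(2) = -3 < 0 ⇒ local maximum; f''(3) = 4 > 0 ⇒ local minimum.
The local maximum is f(2) = 13/3.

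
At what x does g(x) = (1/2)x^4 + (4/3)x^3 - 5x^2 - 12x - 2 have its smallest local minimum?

2

Critical points: g'(x) = 2x^3 + 4x^2 - 10x - 12 vanishes at x = -3, -1, 2.
Since g''(x) = 6x^2 + 8x - 10, we get g''(-3) = 20 > 0 ⇒ local minimum; g''(-1) = -12 < 0 ⇒ local maximum; g''(2) = 30 > 0 ⇒ local minimum.
So the smallest local minimum value is g(2) = -82/3.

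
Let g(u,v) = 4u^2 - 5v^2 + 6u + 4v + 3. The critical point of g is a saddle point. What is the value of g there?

31/20

∂g/∂u = 8u + 6 = 0 and ∂g/∂v = -10v + 4 = 0, so (u, v) = (-3/4, 2/5).
The Hessian has g_{uu} = 8, g_{vv} = -10, g_{uv} = 0, giving D = -80 < 0, so the point is a saddle point.
g(-3/4, 2/5) = 31/20.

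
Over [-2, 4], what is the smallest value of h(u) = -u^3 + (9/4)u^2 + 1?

-27

Differentiating, h'(u) = -3u^2 + (9/2)u; which vanishes at u = 0 and u = 3/2.
Compare values at every candidate in [-2, 4]: h(-2) = 18; h(0) = 1; h(3/2) = 43/16; h(4) = -27.
So the minimum is h(4) = -27.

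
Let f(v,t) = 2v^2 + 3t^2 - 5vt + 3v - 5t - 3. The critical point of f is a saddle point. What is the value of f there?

-1

∂f/∂v = 4v - 5t + 3 = 0 and ∂f/∂t = -5v + 6t - 5 = 0, so (v, t) = (-7, -5).
The Hessian has f_{vv} = 4, f_{tt} = 6, f_{vt} = -5, giving D = -1 < 0, so the point is a saddle point.
f(-7, -5) = -1.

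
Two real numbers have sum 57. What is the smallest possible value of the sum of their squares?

3249/2

With a + b = 57, a^2 + b^2 = a^2 + (57 − a)^2.
The derivative 2a − 2(57 − a) = 4a − 114 vanishes at a = 57/2; second derivative 4 > 0, a minimum.
The minimum is 2·(57/2)^2 = 3249/2.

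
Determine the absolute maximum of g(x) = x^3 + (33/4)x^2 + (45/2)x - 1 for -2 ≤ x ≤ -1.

-65/4

Differentiating, g'(x) = 3x^2 + (33/2)x + 45/2; which has no zeros in [-2, -1].
Candidates: g(-2) = -21, g(-1) = -65/4.
Hence the absolute maximum is -65/4 at x = -1.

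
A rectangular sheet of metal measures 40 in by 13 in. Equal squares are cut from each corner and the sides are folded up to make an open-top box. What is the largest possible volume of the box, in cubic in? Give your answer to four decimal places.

With cut size x, the volume is V(x) = x(40 − 2x)(13 − 2x) for 0 < x < 6.5.
V'(x) = 12x^2 − 212x + 520. Setting V'(x) = 0 gives x ≈ 2.9431 (the root in (0, 6.5)).
V''(x) = 24x − 212 is negative there, so this is the maximum; V ≈ 714.2278.

714.2278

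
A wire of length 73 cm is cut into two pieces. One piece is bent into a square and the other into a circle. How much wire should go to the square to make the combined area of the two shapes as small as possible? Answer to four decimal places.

Let x be the length used for the square. Square side x/4; circle radius (73−x)/(2π).
A(x) = (x/4)² + π·((73−x)/(2π))² = x²/16 + (73−x)²/(4π) for 0 ≤ x ≤ 73. A'(x) = x/8 − (73−x)/(2π) = 0 gives x = 4·73/(π+4) ≈ 40.8872.
A'' = 1/8 + 1/(2π) > 0, so this gives the minimum combined area; x ≈ 40.8872 cm to the square.

40.8872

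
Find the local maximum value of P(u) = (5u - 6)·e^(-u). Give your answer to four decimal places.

0.5540

Differentiating with the product rule gives P'(u) = (-5u + 11)·e^(-u). Since e^(-u) > 0, the only critical point is u = 11/5.
P''(11/5) has the same sign as -5 < 0, so this is a local maximum.
P(11/5) = (5)·e^(-11/5) ≈ 0.5540.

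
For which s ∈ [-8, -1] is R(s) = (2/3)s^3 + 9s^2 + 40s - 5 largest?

Differentiating, R'(s) = 2s^2 + 18s + 40; which vanishes at s = -5 and s = -4.
Evaluating at the critical points and endpoints: R(-8) = -271/3,  R(-5) = -190/3,  R(-4) = -191/3,  R(-1) = -110/3.
The maximum over the interval is -110/3, attained at s = -1.

-1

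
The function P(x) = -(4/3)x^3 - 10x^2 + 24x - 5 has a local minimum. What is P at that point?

P'(x) = -4x^2 - 20x + 24 = 0 at x = -6, 1.
P''(x) = -8x - 20. P''(-6) = 28 > 0 ⇒ local minimum; P''(1) = -28 < 0 ⇒ local maximum.
So the local minimum value is P(-6) = -221.

-221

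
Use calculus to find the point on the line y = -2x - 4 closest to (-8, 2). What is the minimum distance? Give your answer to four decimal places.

Minimize D(x)^2 = (x + 8)^2 + (-2x - 6)^2.
d/dx[D^2] = 2(x + 8) + 2·(-2)·(-2x - 6) = 0 ⇒ x = -4.
Then y = 4 and the distance is √(20) ≈ 4.4721.

4.4721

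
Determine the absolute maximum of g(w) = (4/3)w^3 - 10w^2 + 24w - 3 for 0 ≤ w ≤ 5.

Differentiating, g'(w) = 4w^2 - 20w + 24; which vanishes at w = 2 and w = 3.
Compare values at every candidate in [0, 5]: g(0) = -3; g(2) = 47/3; g(3) = 15; g(5) = 101/3.
Hence the absolute maximum is 101/3 at w = 5.

101/3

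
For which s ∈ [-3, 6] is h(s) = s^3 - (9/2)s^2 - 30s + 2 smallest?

h'(s) = 3s^2 - 9s - 30, which vanishes at s = -2 and s = 5.
Compare values at every candidate in [-3, 6]: h(-3) = 49/2; h(-2) = 36; h(5) = -271/2; h(6) = -124.
So the minimum is h(5) = -271/2.

5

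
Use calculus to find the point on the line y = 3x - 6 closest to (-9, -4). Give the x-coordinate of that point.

-3/10

Minimize D(x)^2 = (x + 9)^2 + (3x - 2)^2.
d/dx[D^2] = 2(x + 9) + 2·3·(3x - 2) = 0 ⇒ x = -3/10.
Then y = -69/10 and the distance is √(841/10) ≈ 9.1706.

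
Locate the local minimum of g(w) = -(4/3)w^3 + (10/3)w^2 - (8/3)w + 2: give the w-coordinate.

Critical points: g'(w) = -4w^2 + (20/3)w - 8/3 vanishes at w = 2/3, 1.
g''(w) = -8w + 20/3. g''(2/3) = 4/3 > 0 ⇒ local minimum; g''(1) = -4/3 < 0 ⇒ local maximum.
Thus g has its local minimum at w = 2/3, with value 106/81.

2/3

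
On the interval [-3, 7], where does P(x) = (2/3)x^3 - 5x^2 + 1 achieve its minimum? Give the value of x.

Differentiating, P'(x) = 2x^2 - 10x; which vanishes at x = 0 and x = 5.
Evaluating at the critical points and endpoints: P(-3) = -62,  P(0) = 1,  P(5) = -122/3,  P(7) = -46/3.
So the minimum is P(-3) = -62.

-3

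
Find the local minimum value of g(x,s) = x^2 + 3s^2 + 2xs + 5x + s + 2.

-25/4

∂g/∂x = 2x + 2s + 5 = 0 and ∂g/∂s = 2x + 6s + 1 = 0, so (x, s) = (-7/2, 1).
The Hessian has g_{xx} = 2, g_{ss} = 6, g_{xs} = 2, giving D = 8 > 0 with g_{xx} > 0, so the point is a local minimum.
g(-7/2, 1) = -25/4.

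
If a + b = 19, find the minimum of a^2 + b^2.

With a + b = 19, a^2 + b^2 = a^2 + (19 − a)^2.
The derivative 2a − 2(19 − a) = 4a − 38 vanishes at a = 19/2; second derivative 4 > 0, a minimum.
The minimum is 2·(19/2)^2 = 361/2.

361/2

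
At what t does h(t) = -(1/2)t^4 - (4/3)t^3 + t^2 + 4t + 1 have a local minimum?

h'(t) = -2t^3 - 4t^2 + 2t + 4. Setting h'(t) = 0 gives t ∈ {-2, -1, 1}.
Since h''(t) = -6t^2 - 8t + 2, we get h''(-2) = -6 < 0 ⇒ local maximum; h''(-1) = 4 > 0 ⇒ local minimum; h''(1) = -12 < 0 ⇒ local maximum.
So the local minimum value is h(-1) = -7/6.

-1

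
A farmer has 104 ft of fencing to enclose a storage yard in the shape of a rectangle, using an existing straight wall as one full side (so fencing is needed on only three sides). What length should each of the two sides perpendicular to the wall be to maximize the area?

Let the sides perpendicular to the wall have length x and the parallel side y, so 2x + y = 104 and the area is A = xy = x(104 − 2x).
A'(x) = 104 − 4x = 0 gives x = 26, and A''(x) = −4 < 0 confirms a maximum.
Then y = 104 − 2·26 = 52 and A = 1352.

26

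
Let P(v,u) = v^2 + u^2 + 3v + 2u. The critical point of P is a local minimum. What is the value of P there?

-13/4

∂P/∂v = 2v + 3 = 0 and ∂P/∂u = 2u + 2 = 0, so (v, u) = (-3/2, -1).
The Hessian has P_{vv} = 2, P_{uu} = 2, P_{vu} = 0, giving D = 4 > 0 with P_{vv} > 0, so the point is a local minimum.
P(-3/2, -1) = -13/4.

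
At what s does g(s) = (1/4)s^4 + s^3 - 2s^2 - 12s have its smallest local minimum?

g'(s) = s^3 + 3s^2 - 4s - 12. Setting g'(s) = 0 gives s ∈ {-3, -2, 2}.
g''(s) = 3s^2 + 6s - 4. g''(-3) = 5 > 0 ⇒ local minimum; g''(-2) = -4 < 0 ⇒ local maximum; g''(2) = 20 > 0 ⇒ local minimum.
Thus g has its smallest local minimum at s = 2, with value -20.

2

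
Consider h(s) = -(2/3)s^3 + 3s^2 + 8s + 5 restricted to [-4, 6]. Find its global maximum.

191/3

The derivative is -2s^2 + 6s + 8, which vanishes at s = -1 and s = 4.
Compare values at every candidate in [-4, 6]: h(-4) = 191/3; h(-1) = 2/3; h(4) = 127/3; h(6) = 17.
So the maximum is h(-4) = 191/3.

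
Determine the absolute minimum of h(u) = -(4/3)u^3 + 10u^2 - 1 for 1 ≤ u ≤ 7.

23/3

The derivative is -4u^2 + 20u, whose only zero in [1, 7] is u = 5.
Candidates: h(1) = 23/3, h(5) = 247/3, h(7) = 95/3.
So the minimum is h(1) = 23/3.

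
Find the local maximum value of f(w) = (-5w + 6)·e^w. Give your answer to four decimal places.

6.1070

f'(w) = (-5)·e^w + (-5w + 6)·1·e^w = (-5w + 1)·e^w. Since e^w > 0, the only critical point is w = 1/5.
f''(1/5) has the same sign as -5 < 0, so this is a local maximum.
f(1/5) = (5)·e^(1/5) ≈ 6.1070.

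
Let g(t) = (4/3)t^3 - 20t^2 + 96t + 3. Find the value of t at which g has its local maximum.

g'(t) = 4t^2 - 40t + 96 = 0 at t = 4, 6.
Since g''(t) = 8t - 40, we get g''(4) = -8 < 0 ⇒ local maximum; g''(6) = 8 > 0 ⇒ local minimum.
Thus g has its local maximum at t = 4, with value 457/3.

4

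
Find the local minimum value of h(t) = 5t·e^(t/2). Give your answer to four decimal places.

-3.6788

Differentiating with the product rule gives h'(t) = ((5/2)t + 5)·e^(t/2). Since e^(t/2) > 0, the only critical point is t = -2.
h''(-2) has the same sign as 5/2 > 0, so this is a local minimum.
h(-2) = (-10)·e^(-1) ≈ -3.6788.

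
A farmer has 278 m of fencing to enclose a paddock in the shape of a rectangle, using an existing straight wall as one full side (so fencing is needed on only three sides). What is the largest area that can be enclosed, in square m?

Let the sides perpendicular to the wall have length x and the parallel side y, so 2x + y = 278 and the area is A = xy = x(278 − 2x).
A'(x) = 278 − 4x = 0 gives x = 139/2, and A''(x) = −4 < 0 confirms a maximum.
Then y = 278 − 2·139/2 = 139 and A = 19321/2.

19321/2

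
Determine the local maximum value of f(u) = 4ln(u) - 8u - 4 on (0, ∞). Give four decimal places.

f'(u) = 4/u − 8 = 0 gives u = 1/2.
f''(u) = -4/u², which is negative for u > 0, so this is a local maximum.
f(1/2) = 4·ln(1/2) - 4 - 4 ≈ -10.7726.

-10.7726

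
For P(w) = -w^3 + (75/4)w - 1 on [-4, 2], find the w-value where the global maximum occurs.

2

P'(w) = -3w^2 + 75/4, whose only zero in [-4, 2] is w = -5/2.
Compare values at every candidate in [-4, 2]: P(-4) = -12,  P(-5/2) = -129/4,  P(2) = 57/2.
The maximum over the interval is 57/2, attained at w = 2.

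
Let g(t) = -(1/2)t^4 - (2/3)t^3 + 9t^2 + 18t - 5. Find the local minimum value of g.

-83/6

g'(t) = -2t^3 - 2t^2 + 18t + 18 = 0 at t = -3, -1, 3.
Second-derivative test with g''(t) = -6t^2 - 4t + 18: g''(-3) = -24 < 0 ⇒ local maximum; g''(-1) = 16 > 0 ⇒ local minimum; g''(3) = -48 < 0 ⇒ local maximum.
So the local minimum value is g(-1) = -83/6.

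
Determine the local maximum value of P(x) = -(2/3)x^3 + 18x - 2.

P'(x) = -2x^2 + 18. Setting P'(x) = 0 gives x ∈ {-3, 3}.
Second-derivative test with P''(x) = -4x: P''(-3) = 12 > 0 ⇒ local minimum; P''(3) = -12 < 0 ⇒ local maximum.
Thus P has its local maximum at x = 3, with value 34.

34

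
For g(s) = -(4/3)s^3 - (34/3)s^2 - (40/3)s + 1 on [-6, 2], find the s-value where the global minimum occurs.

The derivative is -4s^2 - (68/3)s - 40/3, which vanishes at s = -5 and s = -2/3.
Candidates: g(-6) = -39,  g(-5) = -49,  g(-2/3) = 425/81,  g(2) = -245/3.
Hence the absolute minimum is -245/3 at s = 2.

2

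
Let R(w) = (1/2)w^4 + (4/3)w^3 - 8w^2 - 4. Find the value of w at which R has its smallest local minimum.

-4

Critical points: R'(w) = 2w^3 + 4w^2 - 16w vanishes at w = -4, 0, 2.
R''(w) = 6w^2 + 8w - 16. R''(-4) = 48 > 0 ⇒ local minimum; R''(0) = -16 < 0 ⇒ local maximum; R''(2) = 24 > 0 ⇒ local minimum.
The smallest local minimum is R(-4) = -268/3.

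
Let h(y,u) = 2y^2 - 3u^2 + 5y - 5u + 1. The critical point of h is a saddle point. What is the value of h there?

-1/24

∂h/∂y = 4y + 5 = 0 and ∂h/∂u = -6u - 5 = 0, so (y, u) = (-5/4, -5/6).
The Hessian has h_{yy} = 4, h_{uu} = -6, h_{yu} = 0, giving D = -24 < 0, so the point is a saddle point.
h(-5/4, -5/6) = -1/24.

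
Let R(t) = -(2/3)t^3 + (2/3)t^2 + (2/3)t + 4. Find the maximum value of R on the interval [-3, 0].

26

The derivative is -2t^2 + (4/3)t + 2/3, whose only zero in [-3, 0] is t = -1/3.
Compare values at every candidate in [-3, 0]: R(-3) = 26,  R(-1/3) = 314/81,  R(0) = 4.
The maximum over the interval is 26, attained at t = -3.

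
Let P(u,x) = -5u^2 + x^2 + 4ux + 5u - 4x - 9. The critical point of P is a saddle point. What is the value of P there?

-299/36

∂P/∂u = -10u + 4x + 5 = 0 and ∂P/∂x = 4u + 2x - 4 = 0, so (u, x) = (13/18, 5/9).
The Hessian has P_{uu} = -10, P_{xx} = 2, P_{ux} = 4, giving D = -36 < 0, so the point is a saddle point.
P(13/18, 5/9) = -299/36.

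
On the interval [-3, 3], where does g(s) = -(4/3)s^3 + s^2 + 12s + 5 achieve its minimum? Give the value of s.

-3/2

The derivative is -4s^2 + 2s + 12, which vanishes at s = -3/2 and s = 2.
Candidates: g(-3) = 14, g(-3/2) = -25/4, g(2) = 67/3, g(3) = 14.
The minimum over the interval is -25/4, attained at s = -3/2.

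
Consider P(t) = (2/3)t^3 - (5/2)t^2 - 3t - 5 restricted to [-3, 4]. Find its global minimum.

Differentiating, P'(t) = 2t^2 - 5t - 3; which vanishes at t = -1/2 and t = 3.
Candidates: P(-3) = -73/2, P(-1/2) = -101/24, P(3) = -37/2, P(4) = -43/3.
The minimum over the interval is -73/2, attained at t = -3.

-73/2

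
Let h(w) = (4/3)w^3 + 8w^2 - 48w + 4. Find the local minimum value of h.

Critical points: h'(w) = 4w^2 + 16w - 48 vanishes at w = -6, 2.
Since h''(w) = 8w + 16, we get h''(-6) = -32 < 0 ⇒ local maximum; h''(2) = 32 > 0 ⇒ local minimum.
Thus h has its local minimum at w = 2, with value -148/3.

-148/3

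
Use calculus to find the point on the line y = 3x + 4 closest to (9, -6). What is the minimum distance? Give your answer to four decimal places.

Minimize D(x)^2 = (x - 9)^2 + (3x + 10)^2.
d/dx[D^2] = 2(x - 9) + 2·3·(3x + 10) = 0 ⇒ x = -21/10.
Then y = -23/10 and the distance is √(1369/10) ≈ 11.7004.

11.7004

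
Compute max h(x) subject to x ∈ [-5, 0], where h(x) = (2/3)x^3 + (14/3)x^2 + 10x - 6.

-6

h'(x) = 2x^2 + (28/3)x + 10, which vanishes at x = -3 and x = -5/3.
Compare values at every candidate in [-5, 0]: h(-5) = -68/3, h(-3) = -12, h(-5/3) = -1036/81, h(0) = -6.
The maximum over the interval is -6, attained at x = 0.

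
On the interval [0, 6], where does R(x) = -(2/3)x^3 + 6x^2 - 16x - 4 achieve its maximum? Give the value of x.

R'(x) = -2x^2 + 12x - 16, which vanishes at x = 2 and x = 4.
Candidates: R(0) = -4, R(2) = -52/3, R(4) = -44/3, R(6) = -28.
Hence the absolute maximum is -4 at x = 0.

0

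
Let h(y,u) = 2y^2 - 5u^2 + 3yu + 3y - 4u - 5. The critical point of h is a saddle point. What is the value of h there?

∂h/∂y = 4y + 3u + 3 = 0 and ∂h/∂u = 3y - 10u - 4 = 0, so (y, u) = (-18/49, -25/49).
The Hessian has h_{yy} = 4, h_{uu} = -10, h_{yu} = 3, giving D = -49 < 0, so the point is a saddle point.
h(-18/49, -25/49) = -222/49.

-222/49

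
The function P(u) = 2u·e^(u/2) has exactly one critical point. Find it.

By the product rule, P'(u) = (u + 2)·e^(u/2). Since e^(u/2) > 0, the only critical point is u = -2.
P''(-2) has the same sign as 1 > 0, so this is a local minimum.
P(-2) = (-4)·e^(-1) ≈ -1.4715.

-2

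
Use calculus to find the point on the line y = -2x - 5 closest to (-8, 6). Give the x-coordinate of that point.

Minimize D(x)^2 = (x + 8)^2 + (-2x - 11)^2.
d/dx[D^2] = 2(x + 8) + 2·(-2)·(-2x - 11) = 0 ⇒ x = -6.
Then y = 7 and the distance is √(5) ≈ 2.2361.

-6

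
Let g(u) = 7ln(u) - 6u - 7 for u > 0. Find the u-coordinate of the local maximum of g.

7/6

g'(u) = 7/u − 6 = 0 gives u = 7/6.
g''(u) = -7/u², which is negative for u > 0, so this is a local maximum.
g(7/6) = 7·ln(7/6) - 7 - 7 ≈ -12.9209.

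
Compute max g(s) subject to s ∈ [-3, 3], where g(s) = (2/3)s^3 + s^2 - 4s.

15

Differentiating, g'(s) = 2s^2 + 2s - 4; which vanishes at s = -2 and s = 1.
Candidates: g(-3) = 3, g(-2) = 20/3, g(1) = -7/3, g(3) = 15.
So the maximum is g(3) = 15.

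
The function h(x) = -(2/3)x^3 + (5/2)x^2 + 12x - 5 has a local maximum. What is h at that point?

Critical points: h'(x) = -2x^2 + 5x + 12 vanishes at x = -3/2, 4.
Since h''(x) = -4x + 5, we get h''(-3/2) = 11 > 0 ⇒ local minimum; h''(4) = -11 < 0 ⇒ local maximum.
So the local maximum value is h(4) = 121/3.

121/3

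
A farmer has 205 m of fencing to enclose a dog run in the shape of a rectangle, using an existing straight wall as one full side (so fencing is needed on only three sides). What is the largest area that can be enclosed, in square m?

42025/8

Let the sides perpendicular to the wall have length x and the parallel side y, so 2x + y = 205 and the area is A = xy = x(205 − 2x).
A'(x) = 205 − 4x = 0 gives x = 205/4, and A''(x) = −4 < 0 confirms a maximum.
Then y = 205 − 2·205/4 = 205/2 and A = 42025/8.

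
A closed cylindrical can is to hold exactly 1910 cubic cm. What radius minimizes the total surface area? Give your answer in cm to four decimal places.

With radius r and height h, πr²h = 1910 so h = 1910/(πr²), and S(r) = 2πr² + 2πrh = 2πr² + 2·1910/r.
S'(r) = 4πr − 2·1910/r² = 0 ⇒ r³ = 1910/(2π), so r ≈ 6.7238 and h = 2r ≈ 13.4477.
S''(r) = 4π + 4·1910/r³ > 0, so this is the minimum; S ≈ 852.1907.

6.7238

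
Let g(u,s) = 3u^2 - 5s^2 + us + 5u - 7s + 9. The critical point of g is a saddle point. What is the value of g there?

606/61

∂g/∂u = 6u + s + 5 = 0 and ∂g/∂s = u - 10s - 7 = 0, so (u, s) = (-43/61, -47/61).
The Hessian has g_{uu} = 6, g_{ss} = -10, g_{us} = 1, giving D = -61 < 0, so the point is a saddle point.
g(-43/61, -47/61) = 606/61.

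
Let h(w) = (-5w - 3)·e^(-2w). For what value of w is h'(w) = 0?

By the product rule, h'(w) = (10w + 1)·e^(-2w). Since e^(-2w) > 0, the only critical point is w = -1/10.
h''(-1/10) has the same sign as 10 > 0, so this is a local minimum.
h(-1/10) = (-5/2)·e^(1/5) ≈ -3.0535.

-1/10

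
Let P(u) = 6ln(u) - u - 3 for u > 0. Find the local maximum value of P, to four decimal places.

1.7506

P'(u) = 6/u − 1 = 0 gives u = 6.
P''(u) = -6/u², which is negative for u > 0, so this is a local maximum.
P(6) = 6·ln(6) - 6 - 3 ≈ 1.7506.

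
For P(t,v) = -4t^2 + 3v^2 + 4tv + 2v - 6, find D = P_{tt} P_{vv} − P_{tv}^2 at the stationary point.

-64

∂P/∂t = -8t + 4v = 0 and ∂P/∂v = 4t + 6v + 2 = 0, so (t, v) = (-1/8, -1/4).
The Hessian has P_{tt} = -8, P_{vv} = 6, P_{tv} = 4, giving D = -64 < 0, so the point is a saddle point.
D = (-8)·(6) − (4)^2 = -64.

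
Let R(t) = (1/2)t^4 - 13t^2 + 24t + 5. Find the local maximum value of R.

33/2

Critical points: R'(t) = 2t^3 - 26t + 24 vanishes at t = -4, 1, 3.
R''(t) = 6t^2 - 26. R''(-4) = 70 > 0 ⇒ local minimum; R''(1) = -20 < 0 ⇒ local maximum; R''(3) = 28 > 0 ⇒ local minimum.
Thus R has its local maximum at t = 1, with value 33/2.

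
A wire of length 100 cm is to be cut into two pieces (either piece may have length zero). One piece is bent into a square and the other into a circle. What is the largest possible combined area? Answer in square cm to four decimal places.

795.7747

Let x be the length used for the square. Square side x/4; circle radius (100−x)/(2π).
A(x) = (x/4)² + π·((100−x)/(2π))² = x²/16 + (100−x)²/(4π) for 0 ≤ x ≤ 100. A'(x) = x/8 − (100−x)/(2π) = 0 gives x = 4·100/(π+4) ≈ 56.0099.
A'' > 0, so the interior critical point is a minimum; the maximum is at an endpoint. A(0) = 795.7747 and A(100) = 625.0000, so the largest area is 795.7747.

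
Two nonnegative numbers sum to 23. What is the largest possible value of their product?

With x + y = 23, the product is P(x) = x(23 − x).
P'(x) = 23 − 2x = 0 gives x = 23/2; P'' = −2 < 0, so this is the maximum.
P = 23/2·23/2 = 529/4.

529/4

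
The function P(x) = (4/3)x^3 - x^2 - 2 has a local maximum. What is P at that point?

-2

P'(x) = 4x^2 - 2x = 0 at x = 0, 1/2.
P''(x) = 8x - 2. P''(0) = -2 < 0 ⇒ local maximum; P''(1/2) = 2 > 0 ⇒ local minimum.
The local maximum is P(0) = -2.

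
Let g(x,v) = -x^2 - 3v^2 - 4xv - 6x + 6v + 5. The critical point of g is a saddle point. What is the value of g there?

-67

∂g/∂x = -2x - 4v - 6 = 0 and ∂g/∂v = -4x - 6v + 6 = 0, so (x, v) = (15, -9).
The Hessian has g_{xx} = -2, g_{vv} = -6, g_{xv} = -4, giving D = -4 < 0, so the point is a saddle point.
g(15, -9) = -67.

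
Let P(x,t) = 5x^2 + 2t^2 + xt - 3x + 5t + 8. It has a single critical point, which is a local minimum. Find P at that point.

154/39

∂P/∂x = 10x + t - 3 = 0 and ∂P/∂t = x + 4t + 5 = 0, so (x, t) = (17/39, -53/39).
The Hessian has P_{xx} = 10, P_{tt} = 4, P_{xt} = 1, giving D = 39 > 0 with P_{xx} > 0, so the point is a local minimum.
P(17/39, -53/39) = 154/39.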